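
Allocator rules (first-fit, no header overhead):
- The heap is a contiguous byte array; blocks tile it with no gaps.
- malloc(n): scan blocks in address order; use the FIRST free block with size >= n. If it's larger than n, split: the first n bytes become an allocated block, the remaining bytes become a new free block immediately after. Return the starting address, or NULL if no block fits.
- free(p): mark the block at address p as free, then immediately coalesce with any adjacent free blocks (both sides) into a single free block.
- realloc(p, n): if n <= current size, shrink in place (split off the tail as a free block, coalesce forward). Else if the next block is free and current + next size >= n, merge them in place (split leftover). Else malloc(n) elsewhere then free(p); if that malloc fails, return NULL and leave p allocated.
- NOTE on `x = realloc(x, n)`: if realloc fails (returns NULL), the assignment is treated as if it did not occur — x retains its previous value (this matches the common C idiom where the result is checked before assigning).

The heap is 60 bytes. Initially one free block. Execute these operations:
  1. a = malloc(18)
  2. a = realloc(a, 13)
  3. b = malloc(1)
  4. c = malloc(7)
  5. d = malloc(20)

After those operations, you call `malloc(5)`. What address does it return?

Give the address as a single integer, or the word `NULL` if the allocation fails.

Op 1: a = malloc(18) -> a = 0; heap: [0-17 ALLOC][18-59 FREE]
Op 2: a = realloc(a, 13) -> a = 0; heap: [0-12 ALLOC][13-59 FREE]
Op 3: b = malloc(1) -> b = 13; heap: [0-12 ALLOC][13-13 ALLOC][14-59 FREE]
Op 4: c = malloc(7) -> c = 14; heap: [0-12 ALLOC][13-13 ALLOC][14-20 ALLOC][21-59 FREE]
Op 5: d = malloc(20) -> d = 21; heap: [0-12 ALLOC][13-13 ALLOC][14-20 ALLOC][21-40 ALLOC][41-59 FREE]
malloc(5): first-fit scan over [0-12 ALLOC][13-13 ALLOC][14-20 ALLOC][21-40 ALLOC][41-59 FREE] -> 41

Answer: 41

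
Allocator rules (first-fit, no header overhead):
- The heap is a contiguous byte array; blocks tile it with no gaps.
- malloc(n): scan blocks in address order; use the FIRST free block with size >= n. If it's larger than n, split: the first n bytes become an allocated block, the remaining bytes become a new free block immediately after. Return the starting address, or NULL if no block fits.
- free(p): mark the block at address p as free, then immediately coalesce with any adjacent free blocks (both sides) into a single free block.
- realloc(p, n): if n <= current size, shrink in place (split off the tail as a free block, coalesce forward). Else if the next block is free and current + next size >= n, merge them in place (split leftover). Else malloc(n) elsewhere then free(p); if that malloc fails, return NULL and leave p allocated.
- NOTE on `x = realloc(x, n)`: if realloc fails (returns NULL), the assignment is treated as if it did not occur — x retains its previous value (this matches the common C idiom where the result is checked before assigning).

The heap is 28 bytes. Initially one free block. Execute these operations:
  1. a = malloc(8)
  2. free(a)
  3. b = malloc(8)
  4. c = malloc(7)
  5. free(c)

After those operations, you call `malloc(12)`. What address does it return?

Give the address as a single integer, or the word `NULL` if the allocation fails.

Op 1: a = malloc(8) -> a = 0; heap: [0-7 ALLOC][8-27 FREE]
Op 2: free(a) -> (freed a); heap: [0-27 FREE]
Op 3: b = malloc(8) -> b = 0; heap: [0-7 ALLOC][8-27 FREE]
Op 4: c = malloc(7) -> c = 8; heap: [0-7 ALLOC][8-14 ALLOC][15-27 FREE]
Op 5: free(c) -> (freed c); heap: [0-7 ALLOC][8-27 FREE]
malloc(12): first-fit scan over [0-7 ALLOC][8-27 FREE] -> 8

Answer: 8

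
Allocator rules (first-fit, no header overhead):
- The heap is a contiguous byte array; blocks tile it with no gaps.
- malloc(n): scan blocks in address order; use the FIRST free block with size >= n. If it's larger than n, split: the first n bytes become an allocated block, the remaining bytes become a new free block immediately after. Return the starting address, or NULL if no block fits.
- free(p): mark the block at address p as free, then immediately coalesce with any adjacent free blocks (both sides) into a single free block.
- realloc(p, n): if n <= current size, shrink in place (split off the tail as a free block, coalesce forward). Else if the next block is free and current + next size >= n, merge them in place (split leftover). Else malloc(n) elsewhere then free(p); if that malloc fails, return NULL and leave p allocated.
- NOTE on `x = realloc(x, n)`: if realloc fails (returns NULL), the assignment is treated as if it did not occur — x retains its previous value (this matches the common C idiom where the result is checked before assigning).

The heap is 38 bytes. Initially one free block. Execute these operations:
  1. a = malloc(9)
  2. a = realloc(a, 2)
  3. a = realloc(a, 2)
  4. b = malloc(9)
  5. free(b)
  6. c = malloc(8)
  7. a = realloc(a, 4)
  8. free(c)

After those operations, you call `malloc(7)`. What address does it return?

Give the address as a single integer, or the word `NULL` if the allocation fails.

Op 1: a = malloc(9) -> a = 0; heap: [0-8 ALLOC][9-37 FREE]
Op 2: a = realloc(a, 2) -> a = 0; heap: [0-1 ALLOC][2-37 FREE]
Op 3: a = realloc(a, 2) -> a = 0; heap: [0-1 ALLOC][2-37 FREE]
Op 4: b = malloc(9) -> b = 2; heap: [0-1 ALLOC][2-10 ALLOC][11-37 FREE]
Op 5: free(b) -> (freed b); heap: [0-1 ALLOC][2-37 FREE]
Op 6: c = malloc(8) -> c = 2; heap: [0-1 ALLOC][2-9 ALLOC][10-37 FREE]
Op 7: a = realloc(a, 4) -> a = 10; heap: [0-1 FREE][2-9 ALLOC][10-13 ALLOC][14-37 FREE]
Op 8: free(c) -> (freed c); heap: [0-9 FREE][10-13 ALLOC][14-37 FREE]
malloc(7): first-fit scan over [0-9 FREE][10-13 ALLOC][14-37 FREE] -> 0

Answer: 0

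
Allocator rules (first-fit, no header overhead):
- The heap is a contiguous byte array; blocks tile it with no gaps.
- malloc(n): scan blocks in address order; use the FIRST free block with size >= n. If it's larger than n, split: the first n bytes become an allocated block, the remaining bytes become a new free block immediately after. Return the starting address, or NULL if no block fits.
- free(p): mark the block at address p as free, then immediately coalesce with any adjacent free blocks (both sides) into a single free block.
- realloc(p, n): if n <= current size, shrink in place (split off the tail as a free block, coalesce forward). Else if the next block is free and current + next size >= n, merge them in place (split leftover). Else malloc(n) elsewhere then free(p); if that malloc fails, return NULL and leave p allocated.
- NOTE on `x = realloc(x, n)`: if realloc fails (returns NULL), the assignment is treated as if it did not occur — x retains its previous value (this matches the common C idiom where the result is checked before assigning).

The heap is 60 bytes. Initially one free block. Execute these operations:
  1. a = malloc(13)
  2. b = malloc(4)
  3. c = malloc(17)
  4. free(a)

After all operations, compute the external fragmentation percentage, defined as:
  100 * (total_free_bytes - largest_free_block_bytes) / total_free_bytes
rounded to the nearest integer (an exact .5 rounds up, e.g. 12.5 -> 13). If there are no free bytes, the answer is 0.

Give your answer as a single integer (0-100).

Answer: 33

Derivation:
Op 1: a = malloc(13) -> a = 0; heap: [0-12 ALLOC][13-59 FREE]
Op 2: b = malloc(4) -> b = 13; heap: [0-12 ALLOC][13-16 ALLOC][17-59 FREE]
Op 3: c = malloc(17) -> c = 17; heap: [0-12 ALLOC][13-16 ALLOC][17-33 ALLOC][34-59 FREE]
Op 4: free(a) -> (freed a); heap: [0-12 FREE][13-16 ALLOC][17-33 ALLOC][34-59 FREE]
Free blocks: [13 26] total_free=39 largest=26 -> 100*(39-26)/39 = 1300/39 ≈ 33.333 -> rounds to 33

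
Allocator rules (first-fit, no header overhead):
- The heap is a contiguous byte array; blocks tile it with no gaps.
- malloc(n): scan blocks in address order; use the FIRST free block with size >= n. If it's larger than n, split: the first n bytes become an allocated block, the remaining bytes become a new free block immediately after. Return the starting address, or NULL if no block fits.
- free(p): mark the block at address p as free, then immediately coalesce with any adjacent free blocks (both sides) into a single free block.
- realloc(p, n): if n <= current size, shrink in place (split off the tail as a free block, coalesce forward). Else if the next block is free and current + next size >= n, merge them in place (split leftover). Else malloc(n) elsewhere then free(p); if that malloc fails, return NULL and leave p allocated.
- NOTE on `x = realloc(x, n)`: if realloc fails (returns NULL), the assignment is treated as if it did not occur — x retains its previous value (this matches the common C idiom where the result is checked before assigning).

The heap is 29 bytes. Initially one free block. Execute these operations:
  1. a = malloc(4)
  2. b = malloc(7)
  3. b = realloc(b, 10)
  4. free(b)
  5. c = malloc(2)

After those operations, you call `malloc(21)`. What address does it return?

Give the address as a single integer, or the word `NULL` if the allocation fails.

Op 1: a = malloc(4) -> a = 0; heap: [0-3 ALLOC][4-28 FREE]
Op 2: b = malloc(7) -> b = 4; heap: [0-3 ALLOC][4-10 ALLOC][11-28 FREE]
Op 3: b = realloc(b, 10) -> b = 4; heap: [0-3 ALLOC][4-13 ALLOC][14-28 FREE]
Op 4: free(b) -> (freed b); heap: [0-3 ALLOC][4-28 FREE]
Op 5: c = malloc(2) -> c = 4; heap: [0-3 ALLOC][4-5 ALLOC][6-28 FREE]
malloc(21): first-fit scan over [0-3 ALLOC][4-5 ALLOC][6-28 FREE] -> 6

Answer: 6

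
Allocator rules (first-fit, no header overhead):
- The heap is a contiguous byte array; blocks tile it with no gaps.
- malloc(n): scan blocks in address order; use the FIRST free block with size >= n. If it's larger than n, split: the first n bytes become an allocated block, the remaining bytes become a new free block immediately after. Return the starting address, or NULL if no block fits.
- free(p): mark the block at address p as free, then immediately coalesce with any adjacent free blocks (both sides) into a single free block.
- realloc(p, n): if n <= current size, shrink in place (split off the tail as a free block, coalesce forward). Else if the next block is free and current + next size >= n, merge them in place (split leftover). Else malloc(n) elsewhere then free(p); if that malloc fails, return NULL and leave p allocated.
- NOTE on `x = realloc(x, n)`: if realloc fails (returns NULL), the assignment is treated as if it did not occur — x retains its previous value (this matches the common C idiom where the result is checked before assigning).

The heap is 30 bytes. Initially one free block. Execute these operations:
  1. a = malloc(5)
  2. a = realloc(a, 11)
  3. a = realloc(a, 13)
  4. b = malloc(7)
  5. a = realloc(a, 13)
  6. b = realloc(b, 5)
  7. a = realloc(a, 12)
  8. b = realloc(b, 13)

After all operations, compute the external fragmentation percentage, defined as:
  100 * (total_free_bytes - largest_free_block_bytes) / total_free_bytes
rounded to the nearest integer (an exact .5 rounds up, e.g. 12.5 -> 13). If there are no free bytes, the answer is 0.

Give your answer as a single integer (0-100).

Op 1: a = malloc(5) -> a = 0; heap: [0-4 ALLOC][5-29 FREE]
Op 2: a = realloc(a, 11) -> a = 0; heap: [0-10 ALLOC][11-29 FREE]
Op 3: a = realloc(a, 13) -> a = 0; heap: [0-12 ALLOC][13-29 FREE]
Op 4: b = malloc(7) -> b = 13; heap: [0-12 ALLOC][13-19 ALLOC][20-29 FREE]
Op 5: a = realloc(a, 13) -> a = 0; heap: [0-12 ALLOC][13-19 ALLOC][20-29 FREE]
Op 6: b = realloc(b, 5) -> b = 13; heap: [0-12 ALLOC][13-17 ALLOC][18-29 FREE]
Op 7: a = realloc(a, 12) -> a = 0; heap: [0-11 ALLOC][12-12 FREE][13-17 ALLOC][18-29 FREE]
Op 8: b = realloc(b, 13) -> b = 13; heap: [0-11 ALLOC][12-12 FREE][13-25 ALLOC][26-29 FREE]
Free blocks: [1 4] total_free=5 largest=4 -> 100*(5-4)/5 = 100/5 = 20

Answer: 20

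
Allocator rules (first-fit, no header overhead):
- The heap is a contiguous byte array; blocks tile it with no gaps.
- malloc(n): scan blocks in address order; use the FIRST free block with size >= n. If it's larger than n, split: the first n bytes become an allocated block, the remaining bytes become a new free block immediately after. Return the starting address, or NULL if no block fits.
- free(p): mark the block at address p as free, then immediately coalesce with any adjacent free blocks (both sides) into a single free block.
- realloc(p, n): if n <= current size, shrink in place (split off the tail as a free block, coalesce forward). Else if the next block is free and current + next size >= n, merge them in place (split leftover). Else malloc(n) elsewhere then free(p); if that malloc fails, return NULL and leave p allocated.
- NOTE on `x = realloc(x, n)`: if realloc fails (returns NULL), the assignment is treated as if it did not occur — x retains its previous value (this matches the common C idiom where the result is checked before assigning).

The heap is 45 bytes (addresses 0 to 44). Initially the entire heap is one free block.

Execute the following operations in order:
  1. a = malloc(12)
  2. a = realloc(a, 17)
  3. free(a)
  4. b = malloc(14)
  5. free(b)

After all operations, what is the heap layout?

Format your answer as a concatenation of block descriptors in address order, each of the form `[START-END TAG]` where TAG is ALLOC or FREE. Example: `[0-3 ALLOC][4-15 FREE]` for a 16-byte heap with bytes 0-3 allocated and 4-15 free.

Answer: [0-44 FREE]

Derivation:
Op 1: a = malloc(12) -> a = 0; heap: [0-11 ALLOC][12-44 FREE]
Op 2: a = realloc(a, 17) -> a = 0; heap: [0-16 ALLOC][17-44 FREE]
Op 3: free(a) -> (freed a); heap: [0-44 FREE]
Op 4: b = malloc(14) -> b = 0; heap: [0-13 ALLOC][14-44 FREE]
Op 5: free(b) -> (freed b); heap: [0-44 FREE]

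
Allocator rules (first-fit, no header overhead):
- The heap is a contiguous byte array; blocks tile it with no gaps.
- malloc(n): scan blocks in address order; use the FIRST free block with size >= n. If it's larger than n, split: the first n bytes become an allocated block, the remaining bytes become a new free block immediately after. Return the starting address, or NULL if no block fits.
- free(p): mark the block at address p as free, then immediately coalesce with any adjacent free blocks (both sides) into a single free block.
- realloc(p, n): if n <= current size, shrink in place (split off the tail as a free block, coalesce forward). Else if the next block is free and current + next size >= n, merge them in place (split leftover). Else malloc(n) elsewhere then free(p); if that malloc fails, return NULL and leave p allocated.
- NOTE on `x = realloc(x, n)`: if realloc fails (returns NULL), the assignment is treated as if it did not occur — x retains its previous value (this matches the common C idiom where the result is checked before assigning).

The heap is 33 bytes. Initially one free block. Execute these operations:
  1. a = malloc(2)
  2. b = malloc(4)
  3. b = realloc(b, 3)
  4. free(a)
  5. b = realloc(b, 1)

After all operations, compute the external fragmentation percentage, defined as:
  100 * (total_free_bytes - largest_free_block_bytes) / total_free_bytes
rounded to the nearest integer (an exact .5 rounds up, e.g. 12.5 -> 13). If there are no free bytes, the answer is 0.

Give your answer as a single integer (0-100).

Answer: 6

Derivation:
Op 1: a = malloc(2) -> a = 0; heap: [0-1 ALLOC][2-32 FREE]
Op 2: b = malloc(4) -> b = 2; heap: [0-1 ALLOC][2-5 ALLOC][6-32 FREE]
Op 3: b = realloc(b, 3) -> b = 2; heap: [0-1 ALLOC][2-4 ALLOC][5-32 FREE]
Op 4: free(a) -> (freed a); heap: [0-1 FREE][2-4 ALLOC][5-32 FREE]
Op 5: b = realloc(b, 1) -> b = 2; heap: [0-1 FREE][2-2 ALLOC][3-32 FREE]
Free blocks: [2 30] total_free=32 largest=30 -> 100*(32-30)/32 = 200/32 = 6.25 -> rounds to 6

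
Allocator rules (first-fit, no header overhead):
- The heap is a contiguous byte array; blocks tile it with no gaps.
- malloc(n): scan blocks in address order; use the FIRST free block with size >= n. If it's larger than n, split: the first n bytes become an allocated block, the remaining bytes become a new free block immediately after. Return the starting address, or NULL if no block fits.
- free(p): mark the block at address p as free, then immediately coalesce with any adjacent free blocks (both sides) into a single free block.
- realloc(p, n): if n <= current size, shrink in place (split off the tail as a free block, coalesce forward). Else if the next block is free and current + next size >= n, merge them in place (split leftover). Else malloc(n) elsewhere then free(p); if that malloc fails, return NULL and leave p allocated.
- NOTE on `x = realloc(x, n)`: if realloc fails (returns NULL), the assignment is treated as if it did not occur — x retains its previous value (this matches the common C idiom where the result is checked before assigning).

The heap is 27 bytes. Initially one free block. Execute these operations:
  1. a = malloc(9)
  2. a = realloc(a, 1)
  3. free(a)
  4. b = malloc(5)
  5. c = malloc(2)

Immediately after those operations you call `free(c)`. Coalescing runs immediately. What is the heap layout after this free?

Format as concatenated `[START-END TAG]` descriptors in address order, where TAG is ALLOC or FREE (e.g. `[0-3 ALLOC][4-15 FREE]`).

Op 1: a = malloc(9) -> a = 0; heap: [0-8 ALLOC][9-26 FREE]
Op 2: a = realloc(a, 1) -> a = 0; heap: [0-0 ALLOC][1-26 FREE]
Op 3: free(a) -> (freed a); heap: [0-26 FREE]
Op 4: b = malloc(5) -> b = 0; heap: [0-4 ALLOC][5-26 FREE]
Op 5: c = malloc(2) -> c = 5; heap: [0-4 ALLOC][5-6 ALLOC][7-26 FREE]
free(c): c = 5 -> block [5-6 ALLOC]; mark free, coalesce with adjacent free neighbors -> [0-4 ALLOC][5-26 FREE]

Answer: [0-4 ALLOC][5-26 FREE]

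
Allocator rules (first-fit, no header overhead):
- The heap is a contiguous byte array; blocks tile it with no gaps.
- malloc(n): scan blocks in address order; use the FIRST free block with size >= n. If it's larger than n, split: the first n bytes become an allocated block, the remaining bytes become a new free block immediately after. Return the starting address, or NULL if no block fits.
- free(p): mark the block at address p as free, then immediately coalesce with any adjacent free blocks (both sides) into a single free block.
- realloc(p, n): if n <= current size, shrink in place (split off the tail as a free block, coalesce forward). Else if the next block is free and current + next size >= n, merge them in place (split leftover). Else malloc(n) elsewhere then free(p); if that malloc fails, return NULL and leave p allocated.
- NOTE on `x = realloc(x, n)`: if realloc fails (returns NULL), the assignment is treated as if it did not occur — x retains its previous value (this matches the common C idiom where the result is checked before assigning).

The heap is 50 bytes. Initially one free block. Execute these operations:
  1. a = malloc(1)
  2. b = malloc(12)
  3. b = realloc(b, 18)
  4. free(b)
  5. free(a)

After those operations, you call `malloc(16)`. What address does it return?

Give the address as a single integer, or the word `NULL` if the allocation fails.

Op 1: a = malloc(1) -> a = 0; heap: [0-0 ALLOC][1-49 FREE]
Op 2: b = malloc(12) -> b = 1; heap: [0-0 ALLOC][1-12 ALLOC][13-49 FREE]
Op 3: b = realloc(b, 18) -> b = 1; heap: [0-0 ALLOC][1-18 ALLOC][19-49 FREE]
Op 4: free(b) -> (freed b); heap: [0-0 ALLOC][1-49 FREE]
Op 5: free(a) -> (freed a); heap: [0-49 FREE]
malloc(16): first-fit scan over [0-49 FREE] -> 0

Answer: 0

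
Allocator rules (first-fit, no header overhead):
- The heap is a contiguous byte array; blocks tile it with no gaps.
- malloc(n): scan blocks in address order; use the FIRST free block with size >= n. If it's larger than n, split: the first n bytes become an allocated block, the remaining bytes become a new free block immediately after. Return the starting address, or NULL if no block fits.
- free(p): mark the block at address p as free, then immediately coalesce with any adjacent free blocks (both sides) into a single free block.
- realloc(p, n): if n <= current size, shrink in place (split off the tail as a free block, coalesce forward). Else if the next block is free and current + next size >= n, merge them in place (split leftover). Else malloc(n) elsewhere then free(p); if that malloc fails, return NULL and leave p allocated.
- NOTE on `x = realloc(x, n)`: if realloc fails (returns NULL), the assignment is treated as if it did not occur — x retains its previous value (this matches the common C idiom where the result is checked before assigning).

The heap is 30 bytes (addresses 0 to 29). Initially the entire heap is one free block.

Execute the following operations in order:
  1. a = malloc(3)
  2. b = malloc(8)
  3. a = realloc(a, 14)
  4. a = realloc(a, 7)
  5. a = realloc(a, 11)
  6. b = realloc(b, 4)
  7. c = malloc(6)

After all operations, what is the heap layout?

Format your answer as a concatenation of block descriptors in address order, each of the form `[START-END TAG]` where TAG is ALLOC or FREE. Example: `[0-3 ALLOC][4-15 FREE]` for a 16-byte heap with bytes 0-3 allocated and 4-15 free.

Answer: [0-2 FREE][3-6 ALLOC][7-10 FREE][11-21 ALLOC][22-27 ALLOC][28-29 FREE]

Derivation:
Op 1: a = malloc(3) -> a = 0; heap: [0-2 ALLOC][3-29 FREE]
Op 2: b = malloc(8) -> b = 3; heap: [0-2 ALLOC][3-10 ALLOC][11-29 FREE]
Op 3: a = realloc(a, 14) -> a = 11; heap: [0-2 FREE][3-10 ALLOC][11-24 ALLOC][25-29 FREE]
Op 4: a = realloc(a, 7) -> a = 11; heap: [0-2 FREE][3-10 ALLOC][11-17 ALLOC][18-29 FREE]
Op 5: a = realloc(a, 11) -> a = 11; heap: [0-2 FREE][3-10 ALLOC][11-21 ALLOC][22-29 FREE]
Op 6: b = realloc(b, 4) -> b = 3; heap: [0-2 FREE][3-6 ALLOC][7-10 FREE][11-21 ALLOC][22-29 FREE]
Op 7: c = malloc(6) -> c = 22; heap: [0-2 FREE][3-6 ALLOC][7-10 FREE][11-21 ALLOC][22-27 ALLOC][28-29 FREE]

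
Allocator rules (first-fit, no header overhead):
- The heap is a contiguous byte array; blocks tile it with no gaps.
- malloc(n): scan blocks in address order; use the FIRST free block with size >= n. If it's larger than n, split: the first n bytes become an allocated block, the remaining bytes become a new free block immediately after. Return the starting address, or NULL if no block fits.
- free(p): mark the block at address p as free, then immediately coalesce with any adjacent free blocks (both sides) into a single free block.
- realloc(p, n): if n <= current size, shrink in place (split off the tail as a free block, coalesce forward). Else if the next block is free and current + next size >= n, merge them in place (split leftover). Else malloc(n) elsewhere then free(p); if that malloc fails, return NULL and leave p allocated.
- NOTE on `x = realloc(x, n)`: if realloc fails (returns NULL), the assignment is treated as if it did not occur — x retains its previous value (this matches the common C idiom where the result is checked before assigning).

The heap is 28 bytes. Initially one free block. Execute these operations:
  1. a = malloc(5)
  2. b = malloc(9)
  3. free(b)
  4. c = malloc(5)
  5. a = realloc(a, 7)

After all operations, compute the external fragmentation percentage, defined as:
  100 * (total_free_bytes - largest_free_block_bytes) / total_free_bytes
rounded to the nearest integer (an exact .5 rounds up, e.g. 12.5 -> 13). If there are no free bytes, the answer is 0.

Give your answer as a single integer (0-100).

Answer: 31

Derivation:
Op 1: a = malloc(5) -> a = 0; heap: [0-4 ALLOC][5-27 FREE]
Op 2: b = malloc(9) -> b = 5; heap: [0-4 ALLOC][5-13 ALLOC][14-27 FREE]
Op 3: free(b) -> (freed b); heap: [0-4 ALLOC][5-27 FREE]
Op 4: c = malloc(5) -> c = 5; heap: [0-4 ALLOC][5-9 ALLOC][10-27 FREE]
Op 5: a = realloc(a, 7) -> a = 10; heap: [0-4 FREE][5-9 ALLOC][10-16 ALLOC][17-27 FREE]
Free blocks: [5 11] total_free=16 largest=11 -> 100*(16-11)/16 = 500/16 = 31.25 -> rounds to 31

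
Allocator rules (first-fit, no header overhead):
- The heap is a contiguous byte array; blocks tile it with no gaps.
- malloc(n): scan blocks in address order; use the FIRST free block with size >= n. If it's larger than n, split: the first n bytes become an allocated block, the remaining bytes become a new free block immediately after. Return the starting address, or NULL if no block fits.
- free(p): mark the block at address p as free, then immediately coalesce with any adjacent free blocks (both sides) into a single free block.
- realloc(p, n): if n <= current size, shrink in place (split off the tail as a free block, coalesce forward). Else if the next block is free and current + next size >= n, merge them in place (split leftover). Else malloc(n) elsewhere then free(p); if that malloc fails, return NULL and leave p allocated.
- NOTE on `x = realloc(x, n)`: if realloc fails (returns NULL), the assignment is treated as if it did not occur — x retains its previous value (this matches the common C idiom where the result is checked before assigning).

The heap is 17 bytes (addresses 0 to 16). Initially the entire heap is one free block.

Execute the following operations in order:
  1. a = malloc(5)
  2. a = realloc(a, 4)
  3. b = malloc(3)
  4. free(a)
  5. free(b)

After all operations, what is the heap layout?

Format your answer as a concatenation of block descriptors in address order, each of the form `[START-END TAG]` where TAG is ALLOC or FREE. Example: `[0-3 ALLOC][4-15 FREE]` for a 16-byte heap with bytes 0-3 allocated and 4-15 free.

Op 1: a = malloc(5) -> a = 0; heap: [0-4 ALLOC][5-16 FREE]
Op 2: a = realloc(a, 4) -> a = 0; heap: [0-3 ALLOC][4-16 FREE]
Op 3: b = malloc(3) -> b = 4; heap: [0-3 ALLOC][4-6 ALLOC][7-16 FREE]
Op 4: free(a) -> (freed a); heap: [0-3 FREE][4-6 ALLOC][7-16 FREE]
Op 5: free(b) -> (freed b); heap: [0-16 FREE]

Answer: [0-16 FREE]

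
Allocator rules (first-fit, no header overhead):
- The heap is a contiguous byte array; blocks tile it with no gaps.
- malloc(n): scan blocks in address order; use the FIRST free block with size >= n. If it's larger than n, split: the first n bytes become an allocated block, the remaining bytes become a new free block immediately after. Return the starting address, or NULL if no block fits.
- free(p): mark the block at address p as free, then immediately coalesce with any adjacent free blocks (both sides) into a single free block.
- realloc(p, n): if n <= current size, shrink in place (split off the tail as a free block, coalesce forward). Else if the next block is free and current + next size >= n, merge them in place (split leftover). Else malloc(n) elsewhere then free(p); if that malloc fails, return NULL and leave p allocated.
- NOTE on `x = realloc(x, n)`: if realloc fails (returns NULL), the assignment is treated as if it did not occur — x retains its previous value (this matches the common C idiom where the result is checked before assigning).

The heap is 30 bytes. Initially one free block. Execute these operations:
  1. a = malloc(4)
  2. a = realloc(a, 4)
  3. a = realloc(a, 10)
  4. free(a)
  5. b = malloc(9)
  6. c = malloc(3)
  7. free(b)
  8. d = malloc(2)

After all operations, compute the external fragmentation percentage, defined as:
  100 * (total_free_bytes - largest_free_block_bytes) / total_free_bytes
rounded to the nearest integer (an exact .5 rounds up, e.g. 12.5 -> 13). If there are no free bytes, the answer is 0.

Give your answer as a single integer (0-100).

Op 1: a = malloc(4) -> a = 0; heap: [0-3 ALLOC][4-29 FREE]
Op 2: a = realloc(a, 4) -> a = 0; heap: [0-3 ALLOC][4-29 FREE]
Op 3: a = realloc(a, 10) -> a = 0; heap: [0-9 ALLOC][10-29 FREE]
Op 4: free(a) -> (freed a); heap: [0-29 FREE]
Op 5: b = malloc(9) -> b = 0; heap: [0-8 ALLOC][9-29 FREE]
Op 6: c = malloc(3) -> c = 9; heap: [0-8 ALLOC][9-11 ALLOC][12-29 FREE]
Op 7: free(b) -> (freed b); heap: [0-8 FREE][9-11 ALLOC][12-29 FREE]
Op 8: d = malloc(2) -> d = 0; heap: [0-1 ALLOC][2-8 FREE][9-11 ALLOC][12-29 FREE]
Free blocks: [7 18] total_free=25 largest=18 -> 100*(25-18)/25 = 700/25 = 28

Answer: 28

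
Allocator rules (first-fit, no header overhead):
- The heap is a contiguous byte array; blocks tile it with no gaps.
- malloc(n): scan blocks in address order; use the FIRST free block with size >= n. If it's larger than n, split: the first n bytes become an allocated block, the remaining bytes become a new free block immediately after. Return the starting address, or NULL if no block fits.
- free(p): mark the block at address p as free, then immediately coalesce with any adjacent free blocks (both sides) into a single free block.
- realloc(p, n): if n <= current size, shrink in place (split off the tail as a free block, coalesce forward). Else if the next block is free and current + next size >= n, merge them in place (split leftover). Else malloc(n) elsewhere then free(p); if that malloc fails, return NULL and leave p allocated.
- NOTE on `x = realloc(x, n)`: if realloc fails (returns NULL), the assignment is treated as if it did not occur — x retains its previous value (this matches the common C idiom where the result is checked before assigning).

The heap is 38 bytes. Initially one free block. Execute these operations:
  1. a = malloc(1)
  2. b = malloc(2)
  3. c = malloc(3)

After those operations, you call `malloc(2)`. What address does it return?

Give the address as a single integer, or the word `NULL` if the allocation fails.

Answer: 6

Derivation:
Op 1: a = malloc(1) -> a = 0; heap: [0-0 ALLOC][1-37 FREE]
Op 2: b = malloc(2) -> b = 1; heap: [0-0 ALLOC][1-2 ALLOC][3-37 FREE]
Op 3: c = malloc(3) -> c = 3; heap: [0-0 ALLOC][1-2 ALLOC][3-5 ALLOC][6-37 FREE]
malloc(2): first-fit scan over [0-0 ALLOC][1-2 ALLOC][3-5 ALLOC][6-37 FREE] -> 6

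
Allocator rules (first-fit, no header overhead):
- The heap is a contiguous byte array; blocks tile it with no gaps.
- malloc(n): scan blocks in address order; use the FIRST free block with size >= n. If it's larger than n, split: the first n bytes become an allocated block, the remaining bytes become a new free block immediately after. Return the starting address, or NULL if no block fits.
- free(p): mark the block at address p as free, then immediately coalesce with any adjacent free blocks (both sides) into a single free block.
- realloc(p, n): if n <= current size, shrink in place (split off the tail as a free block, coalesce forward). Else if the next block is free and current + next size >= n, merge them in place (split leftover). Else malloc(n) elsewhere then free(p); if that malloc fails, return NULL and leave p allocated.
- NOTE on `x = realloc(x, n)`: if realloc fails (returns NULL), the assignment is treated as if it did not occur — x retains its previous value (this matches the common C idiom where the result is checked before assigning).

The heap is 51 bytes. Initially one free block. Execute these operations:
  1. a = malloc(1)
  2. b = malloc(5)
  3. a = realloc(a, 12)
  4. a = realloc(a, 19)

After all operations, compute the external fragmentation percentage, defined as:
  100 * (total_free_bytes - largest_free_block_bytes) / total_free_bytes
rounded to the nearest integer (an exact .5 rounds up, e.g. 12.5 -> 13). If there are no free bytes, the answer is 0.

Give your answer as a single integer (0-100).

Op 1: a = malloc(1) -> a = 0; heap: [0-0 ALLOC][1-50 FREE]
Op 2: b = malloc(5) -> b = 1; heap: [0-0 ALLOC][1-5 ALLOC][6-50 FREE]
Op 3: a = realloc(a, 12) -> a = 6; heap: [0-0 FREE][1-5 ALLOC][6-17 ALLOC][18-50 FREE]
Op 4: a = realloc(a, 19) -> a = 6; heap: [0-0 FREE][1-5 ALLOC][6-24 ALLOC][25-50 FREE]
Free blocks: [1 26] total_free=27 largest=26 -> 100*(27-26)/27 = 100/27 ≈ 3.704 -> rounds to 4

Answer: 4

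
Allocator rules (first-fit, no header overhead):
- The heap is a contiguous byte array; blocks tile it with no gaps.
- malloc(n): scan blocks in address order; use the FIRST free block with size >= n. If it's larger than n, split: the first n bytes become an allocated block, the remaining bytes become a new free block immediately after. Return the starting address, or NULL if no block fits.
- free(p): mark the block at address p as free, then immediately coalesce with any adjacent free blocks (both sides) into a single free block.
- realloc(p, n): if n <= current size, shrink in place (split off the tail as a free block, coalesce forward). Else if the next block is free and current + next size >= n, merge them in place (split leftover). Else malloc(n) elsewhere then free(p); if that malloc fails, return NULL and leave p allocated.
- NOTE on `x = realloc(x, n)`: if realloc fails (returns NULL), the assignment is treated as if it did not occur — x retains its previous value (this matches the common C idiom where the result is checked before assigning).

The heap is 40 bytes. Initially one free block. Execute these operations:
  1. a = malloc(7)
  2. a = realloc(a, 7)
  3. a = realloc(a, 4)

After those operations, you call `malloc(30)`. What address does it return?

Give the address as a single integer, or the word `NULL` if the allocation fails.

Answer: 4

Derivation:
Op 1: a = malloc(7) -> a = 0; heap: [0-6 ALLOC][7-39 FREE]
Op 2: a = realloc(a, 7) -> a = 0; heap: [0-6 ALLOC][7-39 FREE]
Op 3: a = realloc(a, 4) -> a = 0; heap: [0-3 ALLOC][4-39 FREE]
malloc(30): first-fit scan over [0-3 ALLOC][4-39 FREE] -> 4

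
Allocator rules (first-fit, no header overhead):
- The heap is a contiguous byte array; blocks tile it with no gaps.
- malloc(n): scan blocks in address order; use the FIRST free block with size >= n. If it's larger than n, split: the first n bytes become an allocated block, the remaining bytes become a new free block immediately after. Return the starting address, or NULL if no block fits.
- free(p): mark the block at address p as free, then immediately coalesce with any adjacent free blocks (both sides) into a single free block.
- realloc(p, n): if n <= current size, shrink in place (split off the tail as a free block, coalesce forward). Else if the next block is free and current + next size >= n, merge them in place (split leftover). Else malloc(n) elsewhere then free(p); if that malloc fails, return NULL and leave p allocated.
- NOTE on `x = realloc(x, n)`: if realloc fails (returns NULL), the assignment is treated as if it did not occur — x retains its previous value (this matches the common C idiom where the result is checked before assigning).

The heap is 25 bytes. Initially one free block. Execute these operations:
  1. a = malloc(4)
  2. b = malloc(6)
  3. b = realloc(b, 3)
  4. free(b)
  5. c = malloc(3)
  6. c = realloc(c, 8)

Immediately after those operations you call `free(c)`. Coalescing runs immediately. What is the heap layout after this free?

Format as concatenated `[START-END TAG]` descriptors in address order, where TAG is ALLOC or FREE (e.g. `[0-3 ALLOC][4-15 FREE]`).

Op 1: a = malloc(4) -> a = 0; heap: [0-3 ALLOC][4-24 FREE]
Op 2: b = malloc(6) -> b = 4; heap: [0-3 ALLOC][4-9 ALLOC][10-24 FREE]
Op 3: b = realloc(b, 3) -> b = 4; heap: [0-3 ALLOC][4-6 ALLOC][7-24 FREE]
Op 4: free(b) -> (freed b); heap: [0-3 ALLOC][4-24 FREE]
Op 5: c = malloc(3) -> c = 4; heap: [0-3 ALLOC][4-6 ALLOC][7-24 FREE]
Op 6: c = realloc(c, 8) -> c = 4; heap: [0-3 ALLOC][4-11 ALLOC][12-24 FREE]
free(c): c = 4 -> block [4-11 ALLOC]; mark free, coalesce with adjacent free neighbors -> [0-3 ALLOC][4-24 FREE]

Answer: [0-3 ALLOC][4-24 FREE]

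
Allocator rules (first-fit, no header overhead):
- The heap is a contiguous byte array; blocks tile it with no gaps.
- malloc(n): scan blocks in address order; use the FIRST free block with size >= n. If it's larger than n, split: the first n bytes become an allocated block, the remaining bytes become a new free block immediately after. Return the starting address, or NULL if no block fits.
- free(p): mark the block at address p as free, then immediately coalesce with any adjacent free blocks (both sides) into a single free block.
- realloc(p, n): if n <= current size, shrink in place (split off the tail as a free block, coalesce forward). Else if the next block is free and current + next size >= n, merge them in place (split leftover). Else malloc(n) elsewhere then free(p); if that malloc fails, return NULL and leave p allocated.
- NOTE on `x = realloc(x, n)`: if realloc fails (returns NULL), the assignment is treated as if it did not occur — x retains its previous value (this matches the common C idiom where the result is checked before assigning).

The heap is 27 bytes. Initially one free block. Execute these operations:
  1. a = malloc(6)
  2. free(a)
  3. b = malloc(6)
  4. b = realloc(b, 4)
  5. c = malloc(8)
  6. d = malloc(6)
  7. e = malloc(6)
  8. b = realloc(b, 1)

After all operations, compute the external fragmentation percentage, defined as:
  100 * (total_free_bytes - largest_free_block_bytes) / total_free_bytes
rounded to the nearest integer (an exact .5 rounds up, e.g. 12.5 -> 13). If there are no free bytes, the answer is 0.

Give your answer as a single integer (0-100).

Answer: 50

Derivation:
Op 1: a = malloc(6) -> a = 0; heap: [0-5 ALLOC][6-26 FREE]
Op 2: free(a) -> (freed a); heap: [0-26 FREE]
Op 3: b = malloc(6) -> b = 0; heap: [0-5 ALLOC][6-26 FREE]
Op 4: b = realloc(b, 4) -> b = 0; heap: [0-3 ALLOC][4-26 FREE]
Op 5: c = malloc(8) -> c = 4; heap: [0-3 ALLOC][4-11 ALLOC][12-26 FREE]
Op 6: d = malloc(6) -> d = 12; heap: [0-3 ALLOC][4-11 ALLOC][12-17 ALLOC][18-26 FREE]
Op 7: e = malloc(6) -> e = 18; heap: [0-3 ALLOC][4-11 ALLOC][12-17 ALLOC][18-23 ALLOC][24-26 FREE]
Op 8: b = realloc(b, 1) -> b = 0; heap: [0-0 ALLOC][1-3 FREE][4-11 ALLOC][12-17 ALLOC][18-23 ALLOC][24-26 FREE]
Free blocks: [3 3] total_free=6 largest=3 -> 100*(6-3)/6 = 300/6 = 50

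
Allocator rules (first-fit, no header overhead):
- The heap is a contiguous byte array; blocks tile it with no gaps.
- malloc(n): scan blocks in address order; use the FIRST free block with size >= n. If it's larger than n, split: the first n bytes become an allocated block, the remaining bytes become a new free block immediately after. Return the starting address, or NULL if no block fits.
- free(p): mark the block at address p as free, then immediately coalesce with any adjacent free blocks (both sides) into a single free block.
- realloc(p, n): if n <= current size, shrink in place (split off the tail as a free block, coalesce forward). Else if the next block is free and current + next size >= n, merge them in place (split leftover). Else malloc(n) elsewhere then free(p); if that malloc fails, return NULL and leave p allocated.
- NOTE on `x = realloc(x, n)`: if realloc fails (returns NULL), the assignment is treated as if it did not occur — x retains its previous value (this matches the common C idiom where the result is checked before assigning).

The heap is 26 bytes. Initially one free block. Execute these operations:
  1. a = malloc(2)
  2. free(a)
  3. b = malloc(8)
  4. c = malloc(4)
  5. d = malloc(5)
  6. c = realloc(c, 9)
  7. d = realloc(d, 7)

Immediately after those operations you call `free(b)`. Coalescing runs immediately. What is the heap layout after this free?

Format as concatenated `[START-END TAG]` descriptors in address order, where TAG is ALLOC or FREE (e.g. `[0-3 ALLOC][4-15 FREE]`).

Op 1: a = malloc(2) -> a = 0; heap: [0-1 ALLOC][2-25 FREE]
Op 2: free(a) -> (freed a); heap: [0-25 FREE]
Op 3: b = malloc(8) -> b = 0; heap: [0-7 ALLOC][8-25 FREE]
Op 4: c = malloc(4) -> c = 8; heap: [0-7 ALLOC][8-11 ALLOC][12-25 FREE]
Op 5: d = malloc(5) -> d = 12; heap: [0-7 ALLOC][8-11 ALLOC][12-16 ALLOC][17-25 FREE]
Op 6: c = realloc(c, 9) -> c = 17; heap: [0-7 ALLOC][8-11 FREE][12-16 ALLOC][17-25 ALLOC]
Op 7: d = realloc(d, 7) -> NULL (d unchanged); heap: [0-7 ALLOC][8-11 FREE][12-16 ALLOC][17-25 ALLOC]
free(b): b = 0 -> block [0-7 ALLOC]; mark free, coalesce with adjacent free neighbors -> [0-11 FREE][12-16 ALLOC][17-25 ALLOC]

Answer: [0-11 FREE][12-16 ALLOC][17-25 ALLOC]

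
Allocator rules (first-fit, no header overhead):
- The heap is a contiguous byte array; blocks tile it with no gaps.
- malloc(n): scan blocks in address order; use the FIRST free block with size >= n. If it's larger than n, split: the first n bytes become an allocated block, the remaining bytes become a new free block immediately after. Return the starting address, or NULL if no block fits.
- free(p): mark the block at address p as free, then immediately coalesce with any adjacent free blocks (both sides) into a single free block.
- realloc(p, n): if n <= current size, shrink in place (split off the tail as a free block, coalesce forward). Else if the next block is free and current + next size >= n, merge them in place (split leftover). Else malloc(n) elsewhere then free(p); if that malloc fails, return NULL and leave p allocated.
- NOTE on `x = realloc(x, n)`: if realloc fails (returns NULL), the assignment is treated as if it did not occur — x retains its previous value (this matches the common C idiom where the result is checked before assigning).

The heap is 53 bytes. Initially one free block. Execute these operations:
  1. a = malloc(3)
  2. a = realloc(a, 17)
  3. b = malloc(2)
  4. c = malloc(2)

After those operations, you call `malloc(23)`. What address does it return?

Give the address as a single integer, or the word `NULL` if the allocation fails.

Op 1: a = malloc(3) -> a = 0; heap: [0-2 ALLOC][3-52 FREE]
Op 2: a = realloc(a, 17) -> a = 0; heap: [0-16 ALLOC][17-52 FREE]
Op 3: b = malloc(2) -> b = 17; heap: [0-16 ALLOC][17-18 ALLOC][19-52 FREE]
Op 4: c = malloc(2) -> c = 19; heap: [0-16 ALLOC][17-18 ALLOC][19-20 ALLOC][21-52 FREE]
malloc(23): first-fit scan over [0-16 ALLOC][17-18 ALLOC][19-20 ALLOC][21-52 FREE] -> 21

Answer: 21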